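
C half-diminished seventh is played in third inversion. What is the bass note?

Bb

The seventh of C half-diminished seventh (C–Eb–Gb–Bb) is Bb; that is the bass in third inversion.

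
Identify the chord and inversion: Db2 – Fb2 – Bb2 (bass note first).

Bb diminished, first inversion

The pitch classes Db, Fb, Bb arrange in thirds as Bb–Db–Fb: a Bb diminished triad.
With the third (Db) in the bass, the chord is in first inversion (figured bass 6).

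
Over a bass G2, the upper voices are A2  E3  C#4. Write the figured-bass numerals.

The notes G, A, E, C# stack in thirds as A–C#–E–G — an A dominant seventh chord. The bass G is the seventh, so this is third inversion: figured 4/2.

4/2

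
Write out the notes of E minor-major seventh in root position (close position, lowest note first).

E, G, B, D#

Spelling E minor-major seventh: E–G–B–D#. In root position the root is bass, giving E, G, B, D# from the bottom.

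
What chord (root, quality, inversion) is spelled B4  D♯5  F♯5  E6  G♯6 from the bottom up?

The pitch classes B, D#, F#, E, G# arrange in thirds as E–G#–B–D#–F#: an E major ninth chord.
B is the fifth of E major ninth; fifth in the bass means second inversion.

E major ninth, second inversion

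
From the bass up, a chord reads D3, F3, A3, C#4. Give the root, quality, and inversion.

D minor-major seventh, root position

The pitch classes D, F, A, C# arrange in thirds as D–F–A–C#: a D minor-major seventh chord.
With the root (D) in the bass, the chord is in root position (figured bass 7).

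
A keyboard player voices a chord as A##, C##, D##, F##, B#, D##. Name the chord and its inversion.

B# major ninth, third inversion

The pitch classes A##, C##, D##, F##, B# arrange in thirds as B#–D##–F##–A##–C##: a B# major ninth chord.
A## is the seventh of B# major ninth; seventh in the bass means third inversion.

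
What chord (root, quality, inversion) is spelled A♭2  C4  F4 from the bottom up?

F minor, first inversion

Reducing to letter names: Ab, C, F. These stack in thirds as F–Ab–C — an F minor triad.
Ab is the third of F minor; third in the bass means first inversion (figured bass 6).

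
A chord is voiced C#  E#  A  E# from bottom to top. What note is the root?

The distinct letter names are C#, E#, A. Arranged as a stack of thirds they read A–C#–E#, so A is the root (an A augmented triad).

A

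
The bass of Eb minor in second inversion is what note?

Bb

In second inversion the fifth is lowest. For Eb minor (Eb–Gb–Bb) that is Bb.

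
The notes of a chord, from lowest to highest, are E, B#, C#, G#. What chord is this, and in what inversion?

C# minor-major seventh, first inversion

The pitch classes E, B#, C#, G# arrange in thirds as C#–E–G#–B#: a C# minor-major seventh chord.
With the third (E) in the bass, the chord is in first inversion (figured bass 6/5).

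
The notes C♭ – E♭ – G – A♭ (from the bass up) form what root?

Reordering Cb, Eb, G, Ab into stacked thirds gives Ab–Cb–Eb–G; the bottom of that stack, Ab, is the root.

Ab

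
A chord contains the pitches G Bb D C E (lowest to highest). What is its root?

C

Reordering G, Bb, D, C, E into stacked thirds gives C–E–G–Bb–D; the bottom of that stack, C, is the root.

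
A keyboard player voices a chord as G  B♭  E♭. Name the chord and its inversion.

Eb major, first inversion

Reducing to letter names: G, Bb, Eb. These stack in thirds as Eb–G–Bb — an Eb major triad.
With the third (G) in the bass, the chord is in first inversion (figured bass 6).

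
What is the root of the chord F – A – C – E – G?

Reordering F, A, C, E, G into stacked thirds gives F–A–C–E–G; the bottom of that stack, F, is the root.

F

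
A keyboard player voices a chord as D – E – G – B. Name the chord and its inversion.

E minor seventh, third inversion

Reducing to letter names: D, E, G, B. These stack in thirds as E–G–B–D — an E minor seventh chord.
With the seventh (D) in the bass, the chord is in third inversion (figured bass 4/2).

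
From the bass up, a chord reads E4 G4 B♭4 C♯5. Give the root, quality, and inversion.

C# diminished seventh, first inversion

The pitch classes E, G, Bb, C# arrange in thirds as C#–E–G–Bb: a C# diminished seventh chord.
The lowest note is E, the third of the chord, so this is first inversion (figured bass 6/5).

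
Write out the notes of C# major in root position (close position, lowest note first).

C# major is C#–E#–G#. Root position puts the root (C#) in the bass, with the remaining tones above: C#, E#, G#.

C#, E#, G#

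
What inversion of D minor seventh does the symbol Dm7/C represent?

Dm7/C means D minor seventh with C in the bass. C is the seventh of D minor seventh (D–F–A–C), so this is third inversion.

third inversion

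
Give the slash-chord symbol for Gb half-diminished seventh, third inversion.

Gbø7/Fb

Third inversion of Gb half-diminished seventh has the seventh (Fb) in the bass. As a slash chord: Gbø7/Fb.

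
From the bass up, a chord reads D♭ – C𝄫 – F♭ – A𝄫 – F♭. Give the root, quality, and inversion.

The pitch classes Db, Cbb, Fb, Abb arrange in thirds as Db–Fb–Abb–Cbb: a Db diminished seventh chord.
Db is the root of Db diminished seventh; root in the bass means root position (figured bass 7).

Db diminished seventh, root position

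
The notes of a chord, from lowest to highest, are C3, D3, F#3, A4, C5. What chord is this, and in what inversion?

The distinct note names are C, D, F#, A. Stacked in thirds they read D–F#–A–C, which is a dominant seventh chord on D.
C is the seventh of D dominant seventh; seventh in the bass means third inversion (figured bass 4/2).

D dominant seventh, third inversion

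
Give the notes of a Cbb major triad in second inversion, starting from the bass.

Gbb, Cbb, Ebb

Cbb major is Cbb–Ebb–Gbb. Second inversion puts the fifth (Gbb) in the bass, with the remaining tones above: Gbb, Cbb, Ebb.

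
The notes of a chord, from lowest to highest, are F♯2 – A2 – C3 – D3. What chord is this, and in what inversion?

Reducing to letter names: F#, A, C, D. These stack in thirds as D–F#–A–C — a D dominant seventh chord.
F# is the third of D dominant seventh; third in the bass means first inversion (figured bass 6/5).

D dominant seventh, first inversion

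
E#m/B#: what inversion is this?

E#m/B# means E# minor with B# in the bass. B# is the fifth of E# minor (E#–G#–B#), so this is second inversion.

second inversion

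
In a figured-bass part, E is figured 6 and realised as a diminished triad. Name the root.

The figures 6 mean the third of the chord is in the bass. If E is the third of a diminished triad, the root is C# (chord tones C#–E–G).

C#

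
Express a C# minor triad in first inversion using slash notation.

C#m/E

First inversion of C# minor has the third (E) in the bass. As a slash chord: C#m/E.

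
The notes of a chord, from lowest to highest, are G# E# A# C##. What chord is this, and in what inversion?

The pitch classes G#, E#, A#, C## arrange in thirds as A#–C##–E#–G#: an A# dominant seventh chord.
G# is the seventh of A# dominant seventh; seventh in the bass means third inversion (figured bass 4/2).

A# dominant seventh, third inversion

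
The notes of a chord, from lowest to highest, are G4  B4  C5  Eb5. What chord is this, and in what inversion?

Reducing to letter names: G, B, C, Eb. These stack in thirds as C–Eb–G–B — a C minor-major seventh chord.
With the fifth (G) in the bass, the chord is in second inversion (figured bass 4/3).

C minor-major seventh, second inversion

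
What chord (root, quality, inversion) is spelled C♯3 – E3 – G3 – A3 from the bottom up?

Reducing to letter names: C#, E, G, A. These stack in thirds as A–C#–E–G — an A dominant seventh chord.
The lowest note is C#, the third of the chord, so this is first inversion (figured bass 6/5).

A dominant seventh, first inversion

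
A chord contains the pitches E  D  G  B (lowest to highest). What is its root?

E, D, G, B are the tones of an E minor seventh chord (E–G–B–D), making E the root.

E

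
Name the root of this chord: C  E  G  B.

Reordering C, E, G, B into stacked thirds gives C–E–G–B; the bottom of that stack, C, is the root.

C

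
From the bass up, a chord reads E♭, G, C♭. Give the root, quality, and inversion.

Cb augmented, first inversion

The distinct note names are Eb, G, Cb. Stacked in thirds they read Cb–Eb–G, which is an augmented triad on Cb.
The lowest note is Eb, the third of the chord, so this is first inversion (figured bass 6).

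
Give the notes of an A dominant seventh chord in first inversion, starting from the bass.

Spelling A dominant seventh: A–C#–E–G. In first inversion the third is bass, giving C#, E, G, A from the bottom.

C#, E, G, A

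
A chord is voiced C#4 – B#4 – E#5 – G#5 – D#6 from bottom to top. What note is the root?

C#

Reordering C#, B#, E#, G#, D# into stacked thirds gives C#–E#–G#–B#–D#; the bottom of that stack, C#, is the root.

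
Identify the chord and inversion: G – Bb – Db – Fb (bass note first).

Reducing to letter names: G, Bb, Db, Fb. These stack in thirds as G–Bb–Db–Fb — a G diminished seventh chord.
With the root (G) in the bass, the chord is in root position (figured bass 7).

G diminished seventh, root position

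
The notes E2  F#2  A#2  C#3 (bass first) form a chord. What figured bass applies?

The notes E, F#, A#, C# stack in thirds as F#–A#–C#–E — an F# dominant seventh chord. The bass E is the seventh, so this is third inversion: figured 4/2.

4/2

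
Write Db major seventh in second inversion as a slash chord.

Second inversion of Db major seventh has the fifth (Ab) in the bass. As a slash chord: Dbmaj7/Ab.

Dbmaj7/Ab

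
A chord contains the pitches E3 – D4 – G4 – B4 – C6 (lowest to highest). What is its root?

C

Reordering E, D, G, B, C into stacked thirds gives C–E–G–B–D; the bottom of that stack, C, is the root.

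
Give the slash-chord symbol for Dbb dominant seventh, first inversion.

First inversion of Dbb dominant seventh has the third (Fb) in the bass. As a slash chord: Dbb7/Fb.

Dbb7/Fb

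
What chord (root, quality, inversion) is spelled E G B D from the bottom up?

Reducing to letter names: E, G, B, D. These stack in thirds as E–G–B–D — an E minor seventh chord.
E is the root of E minor seventh; root in the bass means root position (figured bass 7).

E minor seventh, root position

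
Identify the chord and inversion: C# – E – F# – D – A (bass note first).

The pitch classes C#, E, F#, D, A arrange in thirds as D–F#–A–C#–E: a D major ninth chord.
With the seventh (C#) in the bass, the chord is in third inversion.

D major ninth, third inversion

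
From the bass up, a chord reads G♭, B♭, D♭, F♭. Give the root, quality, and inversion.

Gb dominant seventh, root position

Reducing to letter names: Gb, Bb, Db, Fb. These stack in thirds as Gb–Bb–Db–Fb — a Gb dominant seventh chord.
With the root (Gb) in the bass, the chord is in root position (figured bass 7).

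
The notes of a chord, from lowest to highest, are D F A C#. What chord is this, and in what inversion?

D minor-major seventh, root position

The pitch classes D, F, A, C# arrange in thirds as D–F–A–C#: a D minor-major seventh chord.
D is the root of D minor-major seventh; root in the bass means root position (figured bass 7).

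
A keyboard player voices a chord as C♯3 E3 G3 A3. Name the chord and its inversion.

The pitch classes C#, E, G, A arrange in thirds as A–C#–E–G: an A dominant seventh chord.
The lowest note is C#, the third of the chord, so this is first inversion (figured bass 6/5).

A dominant seventh, first inversion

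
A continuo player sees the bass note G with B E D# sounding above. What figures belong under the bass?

6/5

The notes G, B, E, D# stack in thirds as E–G–B–D# — an E minor-major seventh chord. The bass G is the third, so this is first inversion: figured 6/5.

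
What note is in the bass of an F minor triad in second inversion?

The fifth of F minor (F–Ab–C) is C; that is the bass in second inversion.

C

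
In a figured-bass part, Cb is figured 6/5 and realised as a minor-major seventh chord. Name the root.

The figures 6/5 mean the third of the chord is in the bass. If Cb is the third of a minor-major seventh chord, the root is Ab (chord tones Ab–Cb–Eb–G).

Ab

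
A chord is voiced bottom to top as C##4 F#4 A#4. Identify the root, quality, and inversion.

The distinct note names are C##, F#, A#. Stacked in thirds they read F#–A#–C##, which is an augmented triad on F#.
With the fifth (C##) in the bass, the chord is in second inversion (figured bass 6/4).

F# augmented, second inversion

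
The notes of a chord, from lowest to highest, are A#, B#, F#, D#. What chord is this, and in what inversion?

B# half-diminished seventh, third inversion

The distinct note names are A#, B#, F#, D#. Stacked in thirds they read B#–D#–F#–A#, which is a half-diminished seventh chord on B#.
With the seventh (A#) in the bass, the chord is in third inversion (figured bass 4/2).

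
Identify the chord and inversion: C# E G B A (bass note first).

A dominant ninth, first inversion

The pitch classes C#, E, G, B, A arrange in thirds as A–C#–E–G–B: an A dominant ninth chord.
C# is the third of A dominant ninth; third in the bass means first inversion.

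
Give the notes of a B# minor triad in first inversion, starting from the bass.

The chord tones are B#–D#–F##. With the third (D#) lowest for first inversion: D#, F##, B#.

D#, F##, B#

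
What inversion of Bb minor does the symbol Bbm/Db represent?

first inversion

Bbm/Db means Bb minor with Db in the bass. Db is the third of Bb minor (Bb–Db–F), so this is first inversion.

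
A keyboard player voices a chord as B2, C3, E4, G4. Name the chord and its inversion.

C major seventh, third inversion

The distinct note names are B, C, E, G. Stacked in thirds they read C–E–G–B, which is a major seventh chord on C.
The lowest note is B, the seventh of the chord, so this is third inversion (figured bass 4/2).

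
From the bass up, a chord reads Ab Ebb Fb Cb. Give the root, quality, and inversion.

Fb dominant seventh, first inversion

Reducing to letter names: Ab, Ebb, Fb, Cb. These stack in thirds as Fb–Ab–Cb–Ebb — an Fb dominant seventh chord.
Ab is the third of Fb dominant seventh; third in the bass means first inversion (figured bass 6/5).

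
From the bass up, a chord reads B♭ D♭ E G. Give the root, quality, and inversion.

E diminished seventh, second inversion

The distinct note names are Bb, Db, E, G. Stacked in thirds they read E–G–Bb–Db, which is a diminished seventh chord on E.
With the fifth (Bb) in the bass, the chord is in second inversion (figured bass 4/3).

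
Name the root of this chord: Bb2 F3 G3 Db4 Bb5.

G

Bb, F, G, Db are the tones of a G half-diminished seventh chord (G–Bb–Db–F), making G the root.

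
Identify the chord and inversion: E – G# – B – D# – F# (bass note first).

Reducing to letter names: E, G#, B, D#, F#. These stack in thirds as E–G#–B–D#–F# — an E major ninth chord.
With the root (E) in the bass, the chord is in root position.

E major ninth, root position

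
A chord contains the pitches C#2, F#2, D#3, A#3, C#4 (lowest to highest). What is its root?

Reordering C#, F#, D#, A# into stacked thirds gives D#–F#–A#–C#; the bottom of that stack, D#, is the root.

D#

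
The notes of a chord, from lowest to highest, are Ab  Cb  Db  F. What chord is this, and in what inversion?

Db dominant seventh, second inversion

The pitch classes Ab, Cb, Db, F arrange in thirds as Db–F–Ab–Cb: a Db dominant seventh chord.
The lowest note is Ab, the fifth of the chord, so this is second inversion (figured bass 4/3).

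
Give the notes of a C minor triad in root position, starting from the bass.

C minor is C–Eb–G. Root position puts the root (C) in the bass, with the remaining tones above: C, Eb, G.

C, Eb, G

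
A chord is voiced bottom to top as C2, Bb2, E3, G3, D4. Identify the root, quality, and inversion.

The pitch classes C, Bb, E, G, D arrange in thirds as C–E–G–Bb–D: a C dominant ninth chord.
The lowest note is C, the root of the chord, so this is root position.

C dominant ninth, root position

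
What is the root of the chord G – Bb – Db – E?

Reordering G, Bb, Db, E into stacked thirds gives E–G–Bb–Db; the bottom of that stack, E, is the root.

E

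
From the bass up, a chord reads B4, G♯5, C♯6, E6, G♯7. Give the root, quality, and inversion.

Reducing to letter names: B, G#, C#, E. These stack in thirds as C#–E–G#–B — a C# minor seventh chord.
The lowest note is B, the seventh of the chord, so this is third inversion (figured bass 4/2).

C# minor seventh, third inversion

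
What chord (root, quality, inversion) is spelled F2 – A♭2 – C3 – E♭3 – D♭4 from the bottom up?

The distinct note names are F, Ab, C, Eb, Db. Stacked in thirds they read Db–F–Ab–C–Eb, which is a major ninth chord on Db.
The lowest note is F, the third of the chord, so this is first inversion.

Db major ninth, first inversion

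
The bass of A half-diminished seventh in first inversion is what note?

In first inversion the third is lowest. For A half-diminished seventh (A–C–Eb–G) that is C.

C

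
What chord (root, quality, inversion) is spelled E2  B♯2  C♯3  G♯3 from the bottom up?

C# minor-major seventh, first inversion

The distinct note names are E, B#, C#, G#. Stacked in thirds they read C#–E–G#–B#, which is a minor-major seventh chord on C#.
E is the third of C# minor-major seventh; third in the bass means first inversion (figured bass 6/5).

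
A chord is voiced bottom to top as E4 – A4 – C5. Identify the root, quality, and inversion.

Reducing to letter names: E, A, C. These stack in thirds as A–C–E — an A minor triad.
The lowest note is E, the fifth of the chord, so this is second inversion (figured bass 6/4).

A minor, second inversion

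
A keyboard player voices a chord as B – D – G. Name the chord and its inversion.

G major, first inversion

Reducing to letter names: B, D, G. These stack in thirds as G–B–D — a G major triad.
With the third (B) in the bass, the chord is in first inversion (figured bass 6).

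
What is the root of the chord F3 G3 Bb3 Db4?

F, G, Bb, Db are the tones of a G half-diminished seventh chord (G–Bb–Db–F), making G the root.

G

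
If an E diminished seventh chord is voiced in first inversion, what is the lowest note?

In first inversion the third is lowest. For E diminished seventh (E–G–Bb–Db) that is G.

G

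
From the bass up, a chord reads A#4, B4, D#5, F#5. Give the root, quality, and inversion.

Reducing to letter names: A#, B, D#, F#. These stack in thirds as B–D#–F#–A# — a B major seventh chord.
A# is the seventh of B major seventh; seventh in the bass means third inversion (figured bass 4/2).

B major seventh, third inversion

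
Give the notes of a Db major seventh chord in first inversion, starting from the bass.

Spelling Db major seventh: Db–F–Ab–C. In first inversion the third is bass, giving F, Ab, C, Db from the bottom.

F, Ab, C, Db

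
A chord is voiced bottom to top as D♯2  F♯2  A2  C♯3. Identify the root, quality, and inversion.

The pitch classes D#, F#, A, C# arrange in thirds as D#–F#–A–C#: a D# half-diminished seventh chord.
D# is the root of D# half-diminished seventh; root in the bass means root position (figured bass 7).

D# half-diminished seventh, root position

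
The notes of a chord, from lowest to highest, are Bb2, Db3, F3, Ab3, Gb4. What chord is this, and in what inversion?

Gb major ninth, first inversion

The distinct note names are Bb, Db, F, Ab, Gb. Stacked in thirds they read Gb–Bb–Db–F–Ab, which is a major ninth chord on Gb.
The lowest note is Bb, the third of the chord, so this is first inversion.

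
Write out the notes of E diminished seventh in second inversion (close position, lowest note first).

Bb, Db, E, G

E diminished seventh is E–G–Bb–Db. Second inversion puts the fifth (Bb) in the bass, with the remaining tones above: Bb, Db, E, G.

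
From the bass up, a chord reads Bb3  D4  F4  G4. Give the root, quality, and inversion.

The pitch classes Bb, D, F, G arrange in thirds as G–Bb–D–F: a G minor seventh chord.
The lowest note is Bb, the third of the chord, so this is first inversion (figured bass 6/5).

G minor seventh, first inversion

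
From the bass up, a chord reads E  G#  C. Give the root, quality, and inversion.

The distinct note names are E, G#, C. Stacked in thirds they read C–E–G#, which is an augmented triad on C.
With the third (E) in the bass, the chord is in first inversion (figured bass 6).

C augmented, first inversion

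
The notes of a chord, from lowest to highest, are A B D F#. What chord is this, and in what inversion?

B minor seventh, third inversion

Reducing to letter names: A, B, D, F#. These stack in thirds as B–D–F#–A — a B minor seventh chord.
A is the seventh of B minor seventh; seventh in the bass means third inversion (figured bass 4/2).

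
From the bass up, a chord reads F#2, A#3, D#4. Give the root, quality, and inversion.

The pitch classes F#, A#, D# arrange in thirds as D#–F#–A#: a D# minor triad.
With the third (F#) in the bass, the chord is in first inversion (figured bass 6).

D# minor, first inversion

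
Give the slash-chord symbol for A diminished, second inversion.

Second inversion of A diminished has the fifth (Eb) in the bass. As a slash chord: Adim/Eb.

Adim/Eb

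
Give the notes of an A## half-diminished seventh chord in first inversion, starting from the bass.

Spelling A## half-diminished seventh: A##–C##–E#–G##. In first inversion the third is bass, giving C##, E#, G##, A## from the bottom.

C##, E#, G##, A##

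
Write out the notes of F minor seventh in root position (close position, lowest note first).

F, Ab, C, Eb

F minor seventh is F–Ab–C–Eb. Root position puts the root (F) in the bass, with the remaining tones above: F, Ab, C, Eb.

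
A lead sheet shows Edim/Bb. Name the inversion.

second inversion

Edim/Bb means E diminished with Bb in the bass. Bb is the fifth of E diminished (E–G–Bb), so this is second inversion.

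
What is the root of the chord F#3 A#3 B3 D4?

B

F#, A#, B, D are the tones of a B minor-major seventh chord (B–D–F#–A#), making B the root.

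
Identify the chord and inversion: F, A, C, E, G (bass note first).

The pitch classes F, A, C, E, G arrange in thirds as F–A–C–E–G: an F major ninth chord.
The lowest note is F, the root of the chord, so this is root position.

F major ninth, root position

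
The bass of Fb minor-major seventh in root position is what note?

The root of Fb minor-major seventh (Fb–Abb–Cb–Eb) is Fb; that is the bass in root position.

Fb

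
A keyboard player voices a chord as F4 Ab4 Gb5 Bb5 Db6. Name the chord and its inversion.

Gb major ninth, third inversion

The distinct note names are F, Ab, Gb, Bb, Db. Stacked in thirds they read Gb–Bb–Db–F–Ab, which is a major ninth chord on Gb.
The lowest note is F, the seventh of the chord, so this is third inversion.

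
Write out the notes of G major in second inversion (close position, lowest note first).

The chord tones are G–B–D. With the fifth (D) lowest for second inversion: D, G, B.

D, G, B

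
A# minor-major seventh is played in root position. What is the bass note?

The root of A# minor-major seventh (A#–C#–E#–G##) is A#; that is the bass in root position.

A#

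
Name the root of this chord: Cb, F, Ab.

Reordering Cb, F, Ab into stacked thirds gives F–Ab–Cb; the bottom of that stack, F, is the root.

F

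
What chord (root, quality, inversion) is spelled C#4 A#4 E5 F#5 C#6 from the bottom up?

F# dominant seventh, second inversion

The distinct note names are C#, A#, E, F#. Stacked in thirds they read F#–A#–C#–E, which is a dominant seventh chord on F#.
C# is the fifth of F# dominant seventh; fifth in the bass means second inversion (figured bass 4/3).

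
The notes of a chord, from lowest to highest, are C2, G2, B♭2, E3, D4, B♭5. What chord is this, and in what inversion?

The pitch classes C, G, Bb, E, D arrange in thirds as C–E–G–Bb–D: a C dominant ninth chord.
With the root (C) in the bass, the chord is in root position.

C dominant ninth, root position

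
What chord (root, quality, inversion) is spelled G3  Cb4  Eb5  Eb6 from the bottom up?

Reducing to letter names: G, Cb, Eb. These stack in thirds as Cb–Eb–G — a Cb augmented triad.
The lowest note is G, the fifth of the chord, so this is second inversion (figured bass 6/4).

Cb augmented, second inversion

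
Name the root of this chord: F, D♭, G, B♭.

Reordering F, Db, G, Bb into stacked thirds gives G–Bb–Db–F; the bottom of that stack, G, is the root.

G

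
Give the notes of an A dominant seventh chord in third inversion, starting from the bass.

Spelling A dominant seventh: A–C#–E–G. In third inversion the seventh is bass, giving G, A, C#, E from the bottom.

G, A, C#, E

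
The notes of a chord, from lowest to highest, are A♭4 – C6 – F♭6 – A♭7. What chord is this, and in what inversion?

The distinct note names are Ab, C, Fb. Stacked in thirds they read Fb–Ab–C, which is an augmented triad on Fb.
Ab is the third of Fb augmented; third in the bass means first inversion (figured bass 6).

Fb augmented, first inversion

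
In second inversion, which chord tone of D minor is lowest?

A

The fifth of D minor (D–F–A) is A; that is the bass in second inversion.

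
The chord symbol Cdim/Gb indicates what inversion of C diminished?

Cdim/Gb means C diminished with Gb in the bass. Gb is the fifth of C diminished (C–Eb–Gb), so this is second inversion.

second inversion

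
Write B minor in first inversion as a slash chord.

Bm/D

First inversion of B minor has the third (D) in the bass. As a slash chord: Bm/D.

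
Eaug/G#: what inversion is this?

first inversion

Eaug/G# means E augmented with G# in the bass. G# is the third of E augmented (E–G#–B#), so this is first inversion.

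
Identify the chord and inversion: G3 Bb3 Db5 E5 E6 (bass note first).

The distinct note names are G, Bb, Db, E. Stacked in thirds they read E–G–Bb–Db, which is a diminished seventh chord on E.
With the third (G) in the bass, the chord is in first inversion (figured bass 6/5).

E diminished seventh, first inversion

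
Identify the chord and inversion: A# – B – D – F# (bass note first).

B minor-major seventh, third inversion

The distinct note names are A#, B, D, F#. Stacked in thirds they read B–D–F#–A#, which is a minor-major seventh chord on B.
A# is the seventh of B minor-major seventh; seventh in the bass means third inversion (figured bass 4/2).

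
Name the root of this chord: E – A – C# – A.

A

Reordering E, A, C# into stacked thirds gives A–C#–E; the bottom of that stack, A, is the root.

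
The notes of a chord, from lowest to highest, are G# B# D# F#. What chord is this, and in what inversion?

Reducing to letter names: G#, B#, D#, F#. These stack in thirds as G#–B#–D#–F# — a G# dominant seventh chord.
G# is the root of G# dominant seventh; root in the bass means root position (figured bass 7).

G# dominant seventh, root position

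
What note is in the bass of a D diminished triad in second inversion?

Ab

In second inversion the fifth is lowest. For D diminished (D–F–Ab) that is Ab.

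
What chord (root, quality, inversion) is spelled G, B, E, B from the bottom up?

E minor, first inversion

The distinct note names are G, B, E. Stacked in thirds they read E–G–B, which is a minor triad on E.
G is the third of E minor; third in the bass means first inversion (figured bass 6).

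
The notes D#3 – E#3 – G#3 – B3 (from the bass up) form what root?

E#

Reordering D#, E#, G#, B into stacked thirds gives E#–G#–B–D#; the bottom of that stack, E#, is the root.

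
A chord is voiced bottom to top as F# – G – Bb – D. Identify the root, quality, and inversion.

G minor-major seventh, third inversion

The pitch classes F#, G, Bb, D arrange in thirds as G–Bb–D–F#: a G minor-major seventh chord.
With the seventh (F#) in the bass, the chord is in third inversion (figured bass 4/2).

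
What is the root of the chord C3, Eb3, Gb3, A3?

A

The distinct letter names are C, Eb, Gb, A. Arranged as a stack of thirds they read A–C–Eb–Gb, so A is the root (an A diminished seventh chord).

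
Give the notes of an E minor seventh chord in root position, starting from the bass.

E, G, B, D

The chord tones are E–G–B–D. With the root (E) lowest for root position: E, G, B, D.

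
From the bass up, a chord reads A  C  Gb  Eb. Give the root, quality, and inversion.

A diminished seventh, root position

The pitch classes A, C, Gb, Eb arrange in thirds as A–C–Eb–Gb: an A diminished seventh chord.
The lowest note is A, the root of the chord, so this is root position (figured bass 7).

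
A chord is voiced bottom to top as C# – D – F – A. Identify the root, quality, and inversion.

D minor-major seventh, third inversion

Reducing to letter names: C#, D, F, A. These stack in thirds as D–F–A–C# — a D minor-major seventh chord.
The lowest note is C#, the seventh of the chord, so this is third inversion (figured bass 4/2).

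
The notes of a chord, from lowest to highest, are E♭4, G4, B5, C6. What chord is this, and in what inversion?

C minor-major seventh, first inversion

Reducing to letter names: Eb, G, B, C. These stack in thirds as C–Eb–G–B — a C minor-major seventh chord.
The lowest note is Eb, the third of the chord, so this is first inversion (figured bass 6/5).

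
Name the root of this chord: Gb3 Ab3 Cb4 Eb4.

Reordering Gb, Ab, Cb, Eb into stacked thirds gives Ab–Cb–Eb–Gb; the bottom of that stack, Ab, is the root.

Ab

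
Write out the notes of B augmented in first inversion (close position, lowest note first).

D#, F##, B

B augmented is B–D#–F##. First inversion puts the third (D#) in the bass, with the remaining tones above: D#, F##, B.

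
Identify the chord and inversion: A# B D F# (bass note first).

Reducing to letter names: A#, B, D, F#. These stack in thirds as B–D–F#–A# — a B minor-major seventh chord.
A# is the seventh of B minor-major seventh; seventh in the bass means third inversion (figured bass 4/2).

B minor-major seventh, third inversion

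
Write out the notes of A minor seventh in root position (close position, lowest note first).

A, C, E, G

A minor seventh is A–C–E–G. Root position puts the root (A) in the bass, with the remaining tones above: A, C, E, G.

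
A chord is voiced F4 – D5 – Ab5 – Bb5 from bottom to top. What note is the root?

The distinct letter names are F, D, Ab, Bb. Arranged as a stack of thirds they read Bb–D–F–Ab, so Bb is the root (a Bb dominant seventh chord).

Bb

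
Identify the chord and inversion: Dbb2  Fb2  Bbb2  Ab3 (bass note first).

Bbb minor-major seventh, first inversion

The distinct note names are Dbb, Fb, Bbb, Ab. Stacked in thirds they read Bbb–Dbb–Fb–Ab, which is a minor-major seventh chord on Bbb.
With the third (Dbb) in the bass, the chord is in first inversion (figured bass 6/5).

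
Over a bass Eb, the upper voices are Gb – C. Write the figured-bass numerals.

6

The notes Eb, Gb, C stack in thirds as C–Eb–Gb — a C diminished triad. The bass Eb is the third, so this is first inversion: figured 6.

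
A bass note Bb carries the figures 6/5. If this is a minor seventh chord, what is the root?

The figures 6/5 mean the third of the chord is in the bass. If Bb is the third of a minor seventh chord, the root is G (chord tones G–Bb–D–F).

G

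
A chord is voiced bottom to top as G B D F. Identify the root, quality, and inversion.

G dominant seventh, root position

The distinct note names are G, B, D, F. Stacked in thirds they read G–B–D–F, which is a dominant seventh chord on G.
With the root (G) in the bass, the chord is in root position (figured bass 7).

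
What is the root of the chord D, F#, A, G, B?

Reordering D, F#, A, G, B into stacked thirds gives G–B–D–F#–A; the bottom of that stack, G, is the root.

G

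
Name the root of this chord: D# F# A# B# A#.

Reordering D#, F#, A#, B# into stacked thirds gives B#–D#–F#–A#; the bottom of that stack, B#, is the root.

B#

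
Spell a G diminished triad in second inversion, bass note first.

Db, G, Bb

The chord tones are G–Bb–Db. With the fifth (Db) lowest for second inversion: Db, G, Bb.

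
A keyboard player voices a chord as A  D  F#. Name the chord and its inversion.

Reducing to letter names: A, D, F#. These stack in thirds as D–F#–A — a D major triad.
With the fifth (A) in the bass, the chord is in second inversion (figured bass 6/4).

D major, second inversion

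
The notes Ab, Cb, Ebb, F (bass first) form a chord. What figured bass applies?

The notes Ab, Cb, Ebb, F stack in thirds as F–Ab–Cb–Ebb — an F diminished seventh chord. The bass Ab is the third, so this is first inversion: figured 6/5.

6/5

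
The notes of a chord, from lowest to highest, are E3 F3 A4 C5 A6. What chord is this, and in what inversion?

F major seventh, third inversion

Reducing to letter names: E, F, A, C. These stack in thirds as F–A–C–E — an F major seventh chord.
With the seventh (E) in the bass, the chord is in third inversion (figured bass 4/2).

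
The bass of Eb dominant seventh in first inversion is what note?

The third of Eb dominant seventh (Eb–G–Bb–Db) is G; that is the bass in first inversion.

G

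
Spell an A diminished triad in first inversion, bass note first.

Spelling A diminished: A–C–Eb. In first inversion the third is bass, giving C, Eb, A from the bottom.

C, Eb, A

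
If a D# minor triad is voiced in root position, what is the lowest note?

D# minor is D#–F#–A#. Root position places the root in the bass: D#.

D#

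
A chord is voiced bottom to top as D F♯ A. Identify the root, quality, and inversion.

D major, root position

The distinct note names are D, F#, A. Stacked in thirds they read D–F#–A, which is a major triad on D.
D is the root of D major; root in the bass means root position (figured bass 5/3).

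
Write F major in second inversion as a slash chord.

F/C

Second inversion of F major has the fifth (C) in the bass. As a slash chord: F/C.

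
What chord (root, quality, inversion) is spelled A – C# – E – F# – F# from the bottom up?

F# minor seventh, first inversion

The distinct note names are A, C#, E, F#. Stacked in thirds they read F#–A–C#–E, which is a minor seventh chord on F#.
A is the third of F# minor seventh; third in the bass means first inversion (figured bass 6/5).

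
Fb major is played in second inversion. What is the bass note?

The fifth of Fb major (Fb–Ab–Cb) is Cb; that is the bass in second inversion.

Cb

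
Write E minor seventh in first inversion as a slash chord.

Em7/G

First inversion of E minor seventh has the third (G) in the bass. As a slash chord: Em7/G.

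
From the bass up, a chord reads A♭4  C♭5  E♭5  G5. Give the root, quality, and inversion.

Ab minor-major seventh, root position

Reducing to letter names: Ab, Cb, Eb, G. These stack in thirds as Ab–Cb–Eb–G — an Ab minor-major seventh chord.
Ab is the root of Ab minor-major seventh; root in the bass means root position (figured bass 7).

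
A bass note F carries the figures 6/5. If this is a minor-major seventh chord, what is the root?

D

The figures 6/5 mean the third of the chord is in the bass. If F is the third of a minor-major seventh chord, the root is D (chord tones D–F–A–C#).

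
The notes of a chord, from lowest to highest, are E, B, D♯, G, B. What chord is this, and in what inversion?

Reducing to letter names: E, B, D#, G. These stack in thirds as E–G–B–D# — an E minor-major seventh chord.
The lowest note is E, the root of the chord, so this is root position (figured bass 7).

E minor-major seventh, root position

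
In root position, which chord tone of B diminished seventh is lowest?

In root position the root is lowest. For B diminished seventh (B–D–F–Ab) that is B.

B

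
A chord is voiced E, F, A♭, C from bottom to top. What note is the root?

The distinct letter names are E, F, Ab, C. Arranged as a stack of thirds they read F–Ab–C–E, so F is the root (an F minor-major seventh chord).

F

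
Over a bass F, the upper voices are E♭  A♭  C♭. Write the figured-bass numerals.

7

The notes F, Eb, Ab, Cb stack in thirds as F–Ab–Cb–Eb — an F half-diminished seventh chord. The bass F is the root, so this is root position: figured 7.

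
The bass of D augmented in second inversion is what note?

A#

The fifth of D augmented (D–F#–A#) is A#; that is the bass in second inversion.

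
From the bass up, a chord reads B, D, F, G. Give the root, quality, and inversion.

The distinct note names are B, D, F, G. Stacked in thirds they read G–B–D–F, which is a dominant seventh chord on G.
The lowest note is B, the third of the chord, so this is first inversion (figured bass 6/5).

G dominant seventh, first inversion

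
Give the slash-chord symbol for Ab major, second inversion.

AbM/Eb

Second inversion of Ab major has the fifth (Eb) in the bass. As a slash chord: AbM/Eb.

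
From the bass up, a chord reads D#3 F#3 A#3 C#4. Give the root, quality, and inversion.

The distinct note names are D#, F#, A#, C#. Stacked in thirds they read D#–F#–A#–C#, which is a minor seventh chord on D#.
The lowest note is D#, the root of the chord, so this is root position (figured bass 7).

D# minor seventh, root position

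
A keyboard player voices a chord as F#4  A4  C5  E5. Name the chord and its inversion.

F# half-diminished seventh, root position

The distinct note names are F#, A, C, E. Stacked in thirds they read F#–A–C–E, which is a half-diminished seventh chord on F#.
The lowest note is F#, the root of the chord, so this is root position (figured bass 7).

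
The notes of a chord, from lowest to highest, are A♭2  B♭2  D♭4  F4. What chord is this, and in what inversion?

The distinct note names are Ab, Bb, Db, F. Stacked in thirds they read Bb–Db–F–Ab, which is a minor seventh chord on Bb.
With the seventh (Ab) in the bass, the chord is in third inversion (figured bass 4/2).

Bb minor seventh, third inversion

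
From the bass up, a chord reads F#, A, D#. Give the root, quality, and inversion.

D# diminished, first inversion

Reducing to letter names: F#, A, D#. These stack in thirds as D#–F#–A — a D# diminished triad.
With the third (F#) in the bass, the chord is in first inversion (figured bass 6).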